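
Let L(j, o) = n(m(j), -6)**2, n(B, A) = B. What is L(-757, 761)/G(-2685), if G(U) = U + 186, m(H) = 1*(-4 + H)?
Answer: -579121/2499 ≈ -231.74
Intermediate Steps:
m(H) = -4 + H
G(U) = 186 + U
L(j, o) = (-4 + j)**2
L(-757, 761)/G(-2685) = (-4 - 757)**2/(186 - 2685) = (-761)**2/(-2499) = 579121*(-1/2499) = -579121/2499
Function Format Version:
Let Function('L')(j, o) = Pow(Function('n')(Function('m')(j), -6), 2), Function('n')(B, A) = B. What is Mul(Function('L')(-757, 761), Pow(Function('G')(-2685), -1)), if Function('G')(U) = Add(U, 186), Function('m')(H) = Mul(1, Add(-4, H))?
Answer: Rational(-579121, 2499) ≈ -231.74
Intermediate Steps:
Function('m')(H) = Add(-4, H)
Function('G')(U) = Add(186, U)
Function('L')(j, o) = Pow(Add(-4, j), 2)
Mul(Function('L')(-757, 761), Pow(Function('G')(-2685), -1)) = Mul(Pow(Add(-4, -757), 2), Pow(Add(186, -2685), -1)) = Mul(Pow(-761, 2), Pow(-2499, -1)) = Mul(579121, Rational(-1, 2499)) = Rational(-579121, 2499)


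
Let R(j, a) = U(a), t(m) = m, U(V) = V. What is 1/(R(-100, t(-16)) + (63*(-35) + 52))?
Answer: -1/2169 ≈ -0.00046104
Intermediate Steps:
R(j, a) = a
1/(R(-100, t(-16)) + (63*(-35) + 52)) = 1/(-16 + (63*(-35) + 52)) = 1/(-16 + (-2205 + 52)) = 1/(-16 - 2153) = 1/(-2169) = -1/2169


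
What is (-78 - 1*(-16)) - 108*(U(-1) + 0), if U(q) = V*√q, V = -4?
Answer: -62 + 432*I ≈ -62.0 + 432.0*I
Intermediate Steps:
U(q) = -4*√q
(-78 - 1*(-16)) - 108*(U(-1) + 0) = (-78 - 1*(-16)) - 108*(-4*I + 0) = (-78 + 16) - 108*(-4*I + 0) = -62 - 108*(-4*I) = -62 - (-432)*I = -62 + 432*I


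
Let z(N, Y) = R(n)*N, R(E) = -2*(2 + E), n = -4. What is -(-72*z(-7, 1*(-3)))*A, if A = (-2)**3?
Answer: 16128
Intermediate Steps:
R(E) = -4 - 2*E
A = -8
z(N, Y) = 4*N (z(N, Y) = (-4 - 2*(-4))*N = (-4 + 8)*N = 4*N)
-(-72*z(-7, 1*(-3)))*A = -(-288*(-7))*(-8) = -(-72*(-28))*(-8) = -2016*(-8) = -1*(-16128) = 16128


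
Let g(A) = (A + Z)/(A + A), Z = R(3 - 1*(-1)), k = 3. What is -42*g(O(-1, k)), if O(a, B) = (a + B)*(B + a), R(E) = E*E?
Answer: -105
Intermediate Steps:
R(E) = E²
O(a, B) = (B + a)² (O(a, B) = (B + a)*(B + a) = (B + a)²)
Z = 16 (Z = (3 - 1*(-1))² = (3 + 1)² = 4² = 16)
g(A) = (16 + A)/(2*A) (g(A) = (A + 16)/(A + A) = (16 + A)/((2*A)) = (16 + A)*(1/(2*A)) = (16 + A)/(2*A))
-42*g(O(-1, k)) = -21*(16 + (3 - 1)²)/((3 - 1)²) = -21*(16 + 2²)/(2²) = -21*(16 + 4)/4 = -21*20/4 = -42*5/2 = -105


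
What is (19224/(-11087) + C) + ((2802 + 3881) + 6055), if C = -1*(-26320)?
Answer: 433016822/11087 ≈ 39056.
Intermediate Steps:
C = 26320
(19224/(-11087) + C) + ((2802 + 3881) + 6055) = (19224/(-11087) + 26320) + ((2802 + 3881) + 6055) = (19224*(-1/11087) + 26320) + (6683 + 6055) = (-19224/11087 + 26320) + 12738 = 291790616/11087 + 12738 = 433016822/11087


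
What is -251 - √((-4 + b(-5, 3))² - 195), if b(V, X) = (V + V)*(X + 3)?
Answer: -251 - √3901 ≈ -313.46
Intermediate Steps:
b(V, X) = 2*V*(3 + X) (b(V, X) = (2*V)*(3 + X) = 2*V*(3 + X))
-251 - √((-4 + b(-5, 3))² - 195) = -251 - √((-4 + 2*(-5)*(3 + 3))² - 195) = -251 - √((-4 + 2*(-5)*6)² - 195) = -251 - √((-4 - 60)² - 195) = -251 - √((-64)² - 195) = -251 - √(4096 - 195) = -251 - √3901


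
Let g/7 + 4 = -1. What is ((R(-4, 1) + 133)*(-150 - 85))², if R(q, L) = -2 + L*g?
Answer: 508953600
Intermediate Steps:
g = -35 (g = -28 + 7*(-1) = -28 - 7 = -35)
R(q, L) = -2 - 35*L (R(q, L) = -2 + L*(-35) = -2 - 35*L)
((R(-4, 1) + 133)*(-150 - 85))² = (((-2 - 35*1) + 133)*(-150 - 85))² = (((-2 - 35) + 133)*(-235))² = ((-37 + 133)*(-235))² = (96*(-235))² = (-22560)² = 508953600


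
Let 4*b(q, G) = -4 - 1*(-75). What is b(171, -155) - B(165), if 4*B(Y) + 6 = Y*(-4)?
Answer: 737/4 ≈ 184.25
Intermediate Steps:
b(q, G) = 71/4 (b(q, G) = (-4 - 1*(-75))/4 = (-4 + 75)/4 = (1/4)*71 = 71/4)
B(Y) = -3/2 - Y (B(Y) = -3/2 + (Y*(-4))/4 = -3/2 + (-4*Y)/4 = -3/2 - Y)
b(171, -155) - B(165) = 71/4 - (-3/2 - 1*165) = 71/4 - (-3/2 - 165) = 71/4 - 1*(-333/2) = 71/4 + 333/2 = 737/4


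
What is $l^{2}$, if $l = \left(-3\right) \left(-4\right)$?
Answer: $144$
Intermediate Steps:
$l = 12$
$l^{2} = 12^{2} = 144$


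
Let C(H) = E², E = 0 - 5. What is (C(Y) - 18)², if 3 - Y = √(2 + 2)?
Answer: 49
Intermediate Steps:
E = -5
Y = 1 (Y = 3 - √(2 + 2) = 3 - √4 = 3 - 1*2 = 3 - 2 = 1)
C(H) = 25 (C(H) = (-5)² = 25)
(C(Y) - 18)² = (25 - 18)² = 7² = 49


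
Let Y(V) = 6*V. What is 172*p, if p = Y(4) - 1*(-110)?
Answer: 23048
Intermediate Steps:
p = 134 (p = 6*4 - 1*(-110) = 24 + 110 = 134)
172*p = 172*134 = 23048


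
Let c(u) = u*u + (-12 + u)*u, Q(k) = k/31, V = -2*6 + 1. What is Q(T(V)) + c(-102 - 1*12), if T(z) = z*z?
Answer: 848281/31 ≈ 27364.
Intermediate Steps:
V = -11 (V = -12 + 1 = -11)
T(z) = z²
Q(k) = k/31 (Q(k) = k*(1/31) = k/31)
c(u) = u² + u*(-12 + u)
Q(T(V)) + c(-102 - 1*12) = (1/31)*(-11)² + 2*(-102 - 1*12)*(-6 + (-102 - 1*12)) = (1/31)*121 + 2*(-102 - 12)*(-6 + (-102 - 12)) = 121/31 + 2*(-114)*(-6 - 114) = 121/31 + 2*(-114)*(-120) = 121/31 + 27360 = 848281/31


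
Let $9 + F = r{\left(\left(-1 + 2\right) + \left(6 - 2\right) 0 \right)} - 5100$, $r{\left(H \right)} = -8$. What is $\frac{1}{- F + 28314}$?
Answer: $\frac{1}{33431} \approx 2.9912 \cdot 10^{-5}$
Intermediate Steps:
$F = -5117$ ($F = -9 - 5108 = -5117$)
$\frac{1}{- F + 28314} = \frac{1}{\left(-1\right) \left(-5117\right) + 28314} = \frac{1}{5117 + 28314} = \frac{1}{33431}$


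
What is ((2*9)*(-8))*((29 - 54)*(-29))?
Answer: -104400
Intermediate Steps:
((2*9)*(-8))*((29 - 54)*(-29)) = (18*(-8))*(-25*(-29)) = -144*725 = -104400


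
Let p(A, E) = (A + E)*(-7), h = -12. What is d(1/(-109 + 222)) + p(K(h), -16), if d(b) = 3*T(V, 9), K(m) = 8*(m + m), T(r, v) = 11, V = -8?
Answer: 1489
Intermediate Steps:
K(m) = 16*m (K(m) = 8*(2*m) = 16*m)
p(A, E) = -7*A - 7*E
d(b) = 33 (d(b) = 3*11 = 33)
d(1/(-109 + 222)) + p(K(h), -16) = 33 + (-112*(-12) - 7*(-16)) = 33 + (-7*(-192) + 112) = 33 + (1344 + 112) = 33 + 1456 = 1489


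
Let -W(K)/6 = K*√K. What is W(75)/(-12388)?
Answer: 1125*√3/6194 ≈ 0.31459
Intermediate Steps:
W(K) = -6*K^(3/2) (W(K) = -6*K*√K = -6*K^(3/2))
W(75)/(-12388) = -2250*√3/(-12388) = -2250*√3*(-1/12388) = 1125*√3/6194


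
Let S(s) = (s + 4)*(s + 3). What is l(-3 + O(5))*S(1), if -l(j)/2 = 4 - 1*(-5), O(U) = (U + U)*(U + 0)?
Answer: -360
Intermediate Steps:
O(U) = 2*U**2 (O(U) = (2*U)*U = 2*U**2)
S(s) = (3 + s)*(4 + s) (S(s) = (4 + s)*(3 + s) = (3 + s)*(4 + s))
l(j) = -18 (l(j) = -2*(4 - 1*(-5)) = -2*(4 + 5) = -2*9 = -18)
l(-3 + O(5))*S(1) = -18*(12 + 1**2 + 7*1) = -18*(12 + 1 + 7) = -18*20 = -360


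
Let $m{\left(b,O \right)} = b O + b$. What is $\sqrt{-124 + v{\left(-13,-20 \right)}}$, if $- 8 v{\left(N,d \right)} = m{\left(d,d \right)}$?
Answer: $\frac{7 i \sqrt{14}}{2} \approx 13.096 i$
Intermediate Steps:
$m{\left(b,O \right)} = b + O b$ ($m{\left(b,O \right)} = O b + b = b + O b$)
$v{\left(N,d \right)} = - \frac{d \left(1 + d\right)}{8}$
$\sqrt{-124 + v{\left(-13,-20 \right)}} = \sqrt{-124 - - \frac{5 \left(1 - 20\right)}{2}} = \sqrt{-124 - \left(- \frac{5}{2}\right) \left(-19\right)} = \sqrt{-124 - \frac{95}{2}} = \sqrt{- \frac{343}{2}} = \frac{7 i \sqrt{14}}{2}$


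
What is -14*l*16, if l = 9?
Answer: -2016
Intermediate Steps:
-14*l*16 = -14*9*16 = -126*16 = -2016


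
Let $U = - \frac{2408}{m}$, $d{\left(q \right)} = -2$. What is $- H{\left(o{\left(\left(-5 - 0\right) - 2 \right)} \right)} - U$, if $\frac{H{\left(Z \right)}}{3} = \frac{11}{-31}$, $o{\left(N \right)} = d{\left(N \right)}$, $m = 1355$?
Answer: $\frac{119363}{42005} \approx 2.8416$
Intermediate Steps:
$o{\left(N \right)} = -2$
$H{\left(Z \right)} = - \frac{33}{31}$ ($H{\left(Z \right)} = 3 \frac{11}{-31} = 3 \cdot 11 \left(- \frac{1}{31}\right) = 3 \left(- \frac{11}{31}\right) = - \frac{33}{31}$)
$U = - \frac{2408}{1355} \approx -1.7771$
$- H{\left(o{\left(\left(-5 - 0\right) - 2 \right)} \right)} - U = \left(-1\right) \left(- \frac{33}{31}\right) - - \frac{2408}{1355} = \frac{33}{31} + \frac{2408}{1355} = \frac{119363}{42005}$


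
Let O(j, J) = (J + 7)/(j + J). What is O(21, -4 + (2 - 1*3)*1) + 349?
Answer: 2793/8 ≈ 349.13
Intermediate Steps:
O(j, J) = (7 + J)/(J + j)
O(21, -4 + (2 - 1*3)*1) + 349 = (7 + (-4 + (2 - 1*3)*1))/((-4 + (2 - 1*3)*1) + 21) + 349 = (7 + (-4 + (2 - 3)*1))/((-4 + (2 - 3)*1) + 21) + 349 = (7 + (-4 - 1*1))/((-4 - 1*1) + 21) + 349 = (7 + (-4 - 1))/((-4 - 1) + 21) + 349 = (7 - 5)/(-5 + 21) + 349 = 2/16 + 349 = (1/16)*2 + 349 = ⅛ + 349 = 2793/8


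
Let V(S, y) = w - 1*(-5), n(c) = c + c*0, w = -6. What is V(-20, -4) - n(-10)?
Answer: 9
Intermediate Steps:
n(c) = c (n(c) = c + 0 = c)
V(S, y) = -1 (V(S, y) = -6 - 1*(-5) = -6 + 5 = -1)
V(-20, -4) - n(-10) = -1 - 1*(-10) = -1 + 10 = 9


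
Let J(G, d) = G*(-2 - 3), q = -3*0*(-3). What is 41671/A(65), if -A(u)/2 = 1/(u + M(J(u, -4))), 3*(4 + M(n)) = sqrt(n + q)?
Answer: -2541931/2 - 208355*I*sqrt(13)/6 ≈ -1.271e+6 - 1.2521e+5*I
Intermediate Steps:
q = 0 (q = 0*(-3) = 0)
J(G, d) = -5*G (J(G, d) = G*(-5) = -5*G)
M(n) = -4 + sqrt(n)/3 (M(n) = -4 + sqrt(n + 0)/3 = -4 + sqrt(n)/3)
A(u) = -2/(-4 + u + sqrt(5)*sqrt(-u)/3) (A(u) = -2/(u + (-4 + sqrt(-5*u)/3)) = -2/(u + (-4 + (sqrt(5)*sqrt(-u))/3)) = -2/(u + (-4 + sqrt(5)*sqrt(-u)/3)) = -2/(-4 + u + sqrt(5)*sqrt(-u)/3))
41671/A(65) = 41671/((-6/(-12 + 3*65 + sqrt(5)*sqrt(-1*65)))) = 41671/((-6/(-12 + 195 + sqrt(5)*sqrt(-65)))) = 41671/((-6/(-12 + 195 + sqrt(5)*(I*sqrt(65))))) = 41671/((-6/(-12 + 195 + 5*I*sqrt(13)))) = 41671/((-6/(183 + 5*I*sqrt(13)))) = 41671*(-61/2 - 5*I*sqrt(13)/6) = -2541931/2 - 208355*I*sqrt(13)/6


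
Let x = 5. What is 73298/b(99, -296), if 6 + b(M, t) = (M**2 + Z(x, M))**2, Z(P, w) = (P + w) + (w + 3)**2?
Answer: 73298/412455475 ≈ 0.00017771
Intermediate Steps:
Z(P, w) = P + w + (3 + w)**2 (Z(P, w) = (P + w) + (3 + w)**2 = P + w + (3 + w)**2)
b(M, t) = -6 + (5 + M + M**2 + (3 + M)**2)**2 (b(M, t) = -6 + (M**2 + (5 + M + (3 + M)**2))**2 = -6 + (5 + M + M**2 + (3 + M)**2)**2)
73298/b(99, -296) = 73298/(-6 + (5 + 99 + 99**2 + (3 + 99)**2)**2) = 73298/(-6 + (5 + 99 + 9801 + 102**2)**2) = 73298/(-6 + (5 + 99 + 9801 + 10404)**2) = 73298/(-6 + 20309**2) = 73298/(-6 + 412455481) = 73298/412455475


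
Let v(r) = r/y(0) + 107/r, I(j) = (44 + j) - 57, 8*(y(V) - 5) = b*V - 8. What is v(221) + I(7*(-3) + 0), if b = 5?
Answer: 19213/884 ≈ 21.734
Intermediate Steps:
y(V) = 4 + 5*V/8 (y(V) = 5 + (5*V - 8)/8 = 5 + (-8 + 5*V)/8 = 5 + (-1 + 5*V/8) = 4 + 5*V/8)
I(j) = -13 + j
v(r) = 107/r + r/4 (v(r) = r/(4 + (5/8)*0) + 107/r = r/(4 + 0) + 107/r = r/4 + 107/r = 107/r + r/4)
v(221) + I(7*(-3) + 0) = (107/221 + (¼)*221) + (-13 + (7*(-3) + 0)) = (107*(1/221) + 221/4) + (-13 + (-21 + 0)) = (107/221 + 221/4) + (-13 - 21) = 49269/884 - 34 = 19213/884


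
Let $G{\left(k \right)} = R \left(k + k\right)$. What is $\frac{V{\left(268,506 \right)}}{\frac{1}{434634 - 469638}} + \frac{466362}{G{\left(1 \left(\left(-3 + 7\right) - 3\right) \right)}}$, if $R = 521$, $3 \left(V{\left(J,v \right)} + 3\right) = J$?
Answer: $- \frac{1574235071}{521} \approx -3.0216 \cdot 10^{6}$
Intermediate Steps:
$V{\left(J,v \right)} = -3 + \frac{J}{3}$
$G{\left(k \right)} = 1042 k$ ($G{\left(k \right)} = 521 \left(k + k\right) = 521 \cdot 2 k = 1042 k$)
$\frac{V{\left(268,506 \right)}}{\frac{1}{434634 - 469638}} + \frac{466362}{G{\left(1 \left(\left(-3 + 7\right) - 3\right) \right)}} = \frac{-3 + \frac{1}{3} \cdot 268}{\frac{1}{434634 - 469638}} + \frac{466362}{1042 \cdot 1 \left(\left(-3 + 7\right) - 3\right)} = \frac{-3 + \frac{268}{3}}{\frac{1}{-35004}} + \frac{466362}{1042 \cdot 1 \left(4 - 3\right)} = \frac{259}{3 \left(- \frac{1}{35004}\right)} + \frac{466362}{1042 \cdot 1 \cdot 1} = \frac{259}{3} \left(-35004\right) + \frac{466362}{1042 \cdot 1} = -3022012 + \frac{466362}{1042} = -3022012 + 466362 \cdot \frac{1}{1042} = -3022012 + \frac{233181}{521} = - \frac{1574235071}{521}$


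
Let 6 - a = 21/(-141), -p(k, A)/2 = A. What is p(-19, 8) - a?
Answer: -1041/47 ≈ -22.149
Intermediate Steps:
p(k, A) = -2*A
a = 289/47 (a = 6 - 21/(-141) = 6 - 21*(-1)/141 = 6 - 1*(-7/47) = 6 + 7/47 = 289/47 ≈ 6.1489)
p(-19, 8) - a = -2*8 - 1*289/47 = -16 - 289/47 = -1041/47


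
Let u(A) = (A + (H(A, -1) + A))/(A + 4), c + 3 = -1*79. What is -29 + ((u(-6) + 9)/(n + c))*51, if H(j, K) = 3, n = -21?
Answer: -7351/206 ≈ -35.684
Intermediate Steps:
c = -82 (c = -3 - 1*79 = -3 - 79 = -82)
u(A) = (3 + 2*A)/(4 + A) (u(A) = (A + (3 + A))/(A + 4) = (3 + 2*A)/(4 + A))
-29 + ((u(-6) + 9)/(n + c))*51 = -29 + (((3 + 2*(-6))/(4 - 6) + 9)/(-21 - 82))*51 = -29 + (((3 - 12)/(-2) + 9)/(-103))*51 = -29 + ((-½*(-9) + 9)*(-1/103))*51 = -29 + ((9/2 + 9)*(-1/103))*51 = -29 + ((27/2)*(-1/103))*51 = -29 - 27/206*51 = -29 - 1377/206 = -7351/206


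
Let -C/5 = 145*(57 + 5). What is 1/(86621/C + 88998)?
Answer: 44950/4000373479 ≈ 1.1236e-5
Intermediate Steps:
C = -44950 (C = -725*(57 + 5) = -725*62 = -5*8990 = -44950)
1/(86621/C + 88998) = 1/(86621/(-44950) + 88998) = 1/(86621*(-1/44950) + 88998) = 1/(-86621/44950 + 88998) = 1/(4000373479/44950) = 44950/4000373479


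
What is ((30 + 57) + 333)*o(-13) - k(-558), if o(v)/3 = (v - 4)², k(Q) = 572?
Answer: 363568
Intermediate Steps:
o(v) = 3*(-4 + v)² (o(v) = 3*(v - 4)² = 3*(-4 + v)²)
((30 + 57) + 333)*o(-13) - k(-558) = ((30 + 57) + 333)*(3*(-4 - 13)²) - 1*572 = (87 + 333)*(3*(-17)²) - 572 = 420*(3*289) - 572 = 420*867 - 572 = 364140 - 572 = 363568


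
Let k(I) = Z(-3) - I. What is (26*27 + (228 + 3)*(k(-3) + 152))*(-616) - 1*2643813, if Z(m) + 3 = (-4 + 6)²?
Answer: -25274421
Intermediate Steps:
Z(m) = 1 (Z(m) = -3 + (-4 + 6)² = -3 + 2² = -3 + 4 = 1)
k(I) = 1 - I
(26*27 + (228 + 3)*(k(-3) + 152))*(-616) - 1*2643813 = (26*27 + (228 + 3)*((1 - 1*(-3)) + 152))*(-616) - 1*2643813 = (702 + 231*((1 + 3) + 152))*(-616) - 2643813 = (702 + 231*(4 + 152))*(-616) - 2643813 = (702 + 231*156)*(-616) - 2643813 = (702 + 36036)*(-616) - 2643813 = 36738*(-616) - 2643813 = -22630608 - 2643813 = -25274421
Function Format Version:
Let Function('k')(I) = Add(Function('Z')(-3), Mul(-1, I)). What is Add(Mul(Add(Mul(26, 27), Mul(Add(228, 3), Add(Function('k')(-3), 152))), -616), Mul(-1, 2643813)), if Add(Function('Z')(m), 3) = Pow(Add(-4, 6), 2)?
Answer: -25274421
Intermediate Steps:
Function('Z')(m) = 1 (Function('Z')(m) = Add(-3, Pow(Add(-4, 6), 2)) = Add(-3, Pow(2, 2)) = Add(-3, 4) = 1)
Function('k')(I) = Add(1, Mul(-1, I))
Add(Mul(Add(Mul(26, 27), Mul(Add(228, 3), Add(Function('k')(-3), 152))), -616), Mul(-1, 2643813)) = Add(Mul(Add(Mul(26, 27), Mul(Add(228, 3), Add(Add(1, Mul(-1, -3)), 152))), -616), Mul(-1, 2643813)) = Add(Mul(Add(702, Mul(231, Add(Add(1, 3), 152))), -616), -2643813) = Add(Mul(Add(702, Mul(231, Add(4, 152))), -616), -2643813) = Add(Mul(Add(702, Mul(231, 156)), -616), -2643813) = Add(Mul(Add(702, 36036), -616), -2643813) = Add(Mul(36738, -616), -2643813) = Add(-22630608, -2643813) = -25274421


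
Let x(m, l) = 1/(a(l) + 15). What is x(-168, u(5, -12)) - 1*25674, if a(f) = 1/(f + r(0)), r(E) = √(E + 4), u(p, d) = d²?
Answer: -56251588/2191 ≈ -25674.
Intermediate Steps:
r(E) = √(4 + E)
a(f) = 1/(2 + f) (a(f) = 1/(f + √(4 + 0)) = 1/(f + √4) = 1/(f + 2) = 1/(2 + f))
x(m, l) = 1/(15 + 1/(2 + l)) (x(m, l) = 1/(1/(2 + l) + 15) = 1/(15 + 1/(2 + l)))
x(-168, u(5, -12)) - 1*25674 = (2 + (-12)²)/(31 + 15*(-12)²) - 1*25674 = (2 + 144)/(31 + 15*144) - 25674 = 146/(31 + 2160) - 25674 = 146/2191 - 25674 = -56251588/2191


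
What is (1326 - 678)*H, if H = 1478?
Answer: 957744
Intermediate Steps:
(1326 - 678)*H = (1326 - 678)*1478 = 648*1478 = 957744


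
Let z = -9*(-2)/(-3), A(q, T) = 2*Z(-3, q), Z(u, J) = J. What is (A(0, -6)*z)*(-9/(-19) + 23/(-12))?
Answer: 0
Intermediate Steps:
A(q, T) = 2*q
z = -6 (z = 18*(-⅓) = -6)
(A(0, -6)*z)*(-9/(-19) + 23/(-12)) = ((2*0)*(-6))*(-9/(-19) + 23/(-12)) = (0*(-6))*(-9*(-1/19) + 23*(-1/12)) = 0*(9/19 - 23/12) = 0*(-329/228) = 0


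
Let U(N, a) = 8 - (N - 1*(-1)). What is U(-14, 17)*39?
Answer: 819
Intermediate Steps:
U(N, a) = 7 - N (U(N, a) = 8 - (N + 1) = 8 - (1 + N) = 8 + (-1 - N) = 7 - N)
U(-14, 17)*39 = (7 - 1*(-14))*39 = (7 + 14)*39 = 21*39 = 819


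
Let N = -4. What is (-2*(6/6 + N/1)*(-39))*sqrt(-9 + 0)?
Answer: -702*I ≈ -702.0*I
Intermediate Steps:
(-2*(6/6 + N/1)*(-39))*sqrt(-9 + 0) = (-2*(6/6 - 4/1)*(-39))*sqrt(-9 + 0) = (-2*(6*(1/6) - 4*1)*(-39))*sqrt(-9) = (-2*(1 - 4)*(-39))*(3*I) = (-2*(-3)*(-39))*(3*I) = (6*(-39))*(3*I) = -702*I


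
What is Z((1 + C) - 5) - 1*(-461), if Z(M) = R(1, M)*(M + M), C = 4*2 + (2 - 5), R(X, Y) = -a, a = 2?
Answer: 457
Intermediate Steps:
R(X, Y) = -2 (R(X, Y) = -1*2 = -2)
C = 5 (C = 8 - 3 = 5)
Z(M) = -4*M (Z(M) = -2*(M + M) = -4*M)
Z((1 + C) - 5) - 1*(-461) = -4*((1 + 5) - 5) - 1*(-461) = -4*(6 - 5) + 461 = -4*1 + 461 = -4 + 461 = 457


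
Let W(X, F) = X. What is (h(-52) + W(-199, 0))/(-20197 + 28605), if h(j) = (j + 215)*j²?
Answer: 440553/8408 ≈ 52.397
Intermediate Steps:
h(j) = j²*(215 + j) (h(j) = (215 + j)*j² = j²*(215 + j))
(h(-52) + W(-199, 0))/(-20197 + 28605) = ((-52)²*(215 - 52) - 199)/(-20197 + 28605) = (2704*163 - 199)/8408 = (440752 - 199)*(1/8408) = 440553*(1/8408) = 440553/8408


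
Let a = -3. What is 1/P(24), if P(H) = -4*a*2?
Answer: 1/24 ≈ 0.041667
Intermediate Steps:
P(H) = 24 (P(H) = -4*(-3)*2 = 12*2 = 24)
1/P(24) = 1/24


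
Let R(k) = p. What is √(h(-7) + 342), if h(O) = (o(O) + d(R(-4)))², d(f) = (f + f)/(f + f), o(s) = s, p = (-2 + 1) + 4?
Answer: 3*√42 ≈ 19.442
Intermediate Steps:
p = 3 (p = -1 + 4 = 3)
R(k) = 3
d(f) = 1 (d(f) = (2*f)/((2*f)) = (2*f)*(1/(2*f)) = 1)
h(O) = (1 + O)² (h(O) = (O + 1)² = (1 + O)²)
√(h(-7) + 342) = √((1 - 7)² + 342) = √((-6)² + 342) = √(36 + 342) = √378 = 3*√42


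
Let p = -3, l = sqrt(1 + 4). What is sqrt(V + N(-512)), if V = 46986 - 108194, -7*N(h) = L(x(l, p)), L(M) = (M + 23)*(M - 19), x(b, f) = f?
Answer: 4*I*sqrt(187257)/7 ≈ 247.28*I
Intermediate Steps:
l = sqrt(5) ≈ 2.2361
L(M) = (-19 + M)*(23 + M) (L(M) = (23 + M)*(-19 + M) = (-19 + M)*(23 + M))
N(h) = 440/7 (N(h) = -(-437 + (-3)**2 + 4*(-3))/7 = -(-437 + 9 - 12)/7 = -1/7*(-440) = 440/7)
V = -61208
sqrt(V + N(-512)) = sqrt(-61208 + 440/7) = sqrt(-428016/7) = 4*I*sqrt(187257)/7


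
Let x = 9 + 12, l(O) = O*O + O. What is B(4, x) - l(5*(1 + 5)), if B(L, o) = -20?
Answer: -950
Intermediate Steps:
l(O) = O + O² (l(O) = O² + O = O + O²)
x = 21
B(4, x) - l(5*(1 + 5)) = -20 - 5*(1 + 5)*(1 + 5*(1 + 5)) = -20 - 5*6*(1 + 5*6) = -20 - 30*(1 + 30) = -20 - 30*31 = -20 - 1*930 = -20 - 930 = -950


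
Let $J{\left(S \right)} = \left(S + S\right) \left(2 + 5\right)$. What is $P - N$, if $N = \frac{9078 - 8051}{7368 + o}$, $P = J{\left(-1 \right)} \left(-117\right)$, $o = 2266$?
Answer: $\frac{15779465}{9634} \approx 1637.9$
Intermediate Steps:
$J{\left(S \right)} = 14 S$ ($J{\left(S \right)} = 2 S 7 = 14 S$)
$P = 1638$ ($P = 14 \left(-1\right) \left(-117\right) = \left(-14\right) \left(-117\right) = 1638$)
$N = \frac{1027}{9634}$ ($N = \frac{9078 - 8051}{7368 + 2266} = \frac{1027}{9634} \approx 0.1066$)
$P - N = 1638 - \frac{1027}{9634} = \frac{15779465}{9634}$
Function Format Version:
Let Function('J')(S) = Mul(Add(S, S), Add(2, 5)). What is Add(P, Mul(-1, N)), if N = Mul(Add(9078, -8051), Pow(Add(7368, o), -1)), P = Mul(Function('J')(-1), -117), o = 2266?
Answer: Rational(15779465, 9634) ≈ 1637.9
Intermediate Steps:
Function('J')(S) = Mul(14, S) (Function('J')(S) = Mul(Mul(2, S), 7) = Mul(14, S))
P = 1638 (P = Mul(Mul(14, -1), -117) = Mul(-14, -117) = 1638)
N = Rational(1027, 9634) (N = Mul(Add(9078, -8051), Pow(Add(7368, 2266), -1)) = Mul(1027, Pow(9634, -1)) = Mul(1027, Rational(1, 9634)) = Rational(1027, 9634) ≈ 0.10660)
Add(P, Mul(-1, N)) = Add(1638, Mul(-1, Rational(1027, 9634))) = Add(1638, Rational(-1027, 9634)) = Rational(15779465, 9634)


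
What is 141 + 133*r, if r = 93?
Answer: 12510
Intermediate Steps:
141 + 133*r = 141 + 133*93 = 141 + 12369 = 12510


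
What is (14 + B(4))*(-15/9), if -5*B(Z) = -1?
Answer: -71/3 ≈ -23.667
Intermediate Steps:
B(Z) = 1/5 (B(Z) = -1/5*(-1) = 1/5)
(14 + B(4))*(-15/9) = (14 + 1/5)*(-15/9) = 71*(-15*1/9)/5 = (71/5)*(-5/3) = -71/3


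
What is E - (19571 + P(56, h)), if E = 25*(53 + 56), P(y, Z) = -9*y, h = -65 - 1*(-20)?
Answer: -16342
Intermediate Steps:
h = -45 (h = -65 + 20 = -45)
E = 2725 (E = 25*109 = 2725)
E - (19571 + P(56, h)) = 2725 - (19571 - 9*56) = 2725 - (19571 - 504) = 2725 - 1*19067 = 2725 - 19067 = -16342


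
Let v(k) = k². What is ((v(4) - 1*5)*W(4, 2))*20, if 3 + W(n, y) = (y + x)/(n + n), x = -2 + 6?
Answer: -495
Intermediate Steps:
x = 4
W(n, y) = -3 + (4 + y)/(2*n) (W(n, y) = -3 + (y + 4)/(n + n) = -3 + (4 + y)/((2*n)) = -3 + (4 + y)*(1/(2*n)) = -3 + (4 + y)/(2*n))
((v(4) - 1*5)*W(4, 2))*20 = ((4² - 1*5)*((½)*(4 + 2 - 6*4)/4))*20 = ((16 - 5)*((½)*(¼)*(4 + 2 - 24)))*20 = (11*((½)*(¼)*(-18)))*20 = (11*(-9/4))*20 = -99/4*20 = -495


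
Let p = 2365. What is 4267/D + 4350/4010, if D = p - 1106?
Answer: 2258732/504859 ≈ 4.4740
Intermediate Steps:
D = 1259 (D = 2365 - 1106 = 1259)
4267/D + 4350/4010 = 4267/1259 + 4350/4010 = 4267*(1/1259) + 4350*(1/4010) = 4267/1259 + 435/401 = 2258732/504859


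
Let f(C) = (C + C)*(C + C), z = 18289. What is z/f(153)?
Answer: 18289/93636 ≈ 0.19532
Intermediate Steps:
f(C) = 4*C² (f(C) = (2*C)*(2*C) = 4*C²)
z/f(153) = 18289/((4*153²)) = 18289/((4*23409)) = 18289/93636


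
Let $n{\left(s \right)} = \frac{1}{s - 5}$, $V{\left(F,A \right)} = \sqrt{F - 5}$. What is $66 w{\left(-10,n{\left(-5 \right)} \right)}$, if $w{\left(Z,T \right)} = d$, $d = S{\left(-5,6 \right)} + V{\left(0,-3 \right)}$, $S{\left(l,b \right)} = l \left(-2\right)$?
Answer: $660 + 66 i \sqrt{5} \approx 660.0 + 147.58 i$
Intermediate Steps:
$S{\left(l,b \right)} = - 2 l$
$V{\left(F,A \right)} = \sqrt{-5 + F}$
$n{\left(s \right)} = \frac{1}{-5 + s}$
$d = 10 + i \sqrt{5}$ ($d = \left(-2\right) \left(-5\right) + \sqrt{-5 + 0} = 10 + \sqrt{-5} = 10 + i \sqrt{5} \approx 10.0 + 2.2361 i$)
$w{\left(Z,T \right)} = 10 + i \sqrt{5}$
$66 w{\left(-10,n{\left(-5 \right)} \right)} = 66 \left(10 + i \sqrt{5}\right) = 660 + 66 i \sqrt{5}$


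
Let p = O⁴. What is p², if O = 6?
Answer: 1679616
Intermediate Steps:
p = 1296 (p = 6⁴ = 1296)
p² = 1296² = 1679616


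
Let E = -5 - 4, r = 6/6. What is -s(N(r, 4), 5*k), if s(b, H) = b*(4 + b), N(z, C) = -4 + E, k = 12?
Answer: -117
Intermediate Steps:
r = 1 (r = 6*(⅙) = 1)
E = -9
N(z, C) = -13 (N(z, C) = -4 - 9 = -13)
-s(N(r, 4), 5*k) = -(-13)*(4 - 13) = -(-13)*(-9) = -1*117 = -117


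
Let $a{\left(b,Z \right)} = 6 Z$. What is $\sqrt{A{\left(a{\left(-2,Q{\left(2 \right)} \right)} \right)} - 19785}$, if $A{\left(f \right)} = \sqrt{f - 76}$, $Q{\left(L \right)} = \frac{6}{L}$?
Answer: $\sqrt{-19785 + i \sqrt{58}} \approx 0.027 + 140.66 i$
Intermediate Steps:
$A{\left(f \right)} = \sqrt{-76 + f}$
$\sqrt{A{\left(a{\left(-2,Q{\left(2 \right)} \right)} \right)} - 19785} = \sqrt{\sqrt{-76 + 6 \cdot \frac{6}{2}} - 19785} = \sqrt{\sqrt{-76 + 6 \cdot 6 \cdot \frac{1}{2}} - 19785} = \sqrt{\sqrt{-76 + 6 \cdot 3} - 19785} = \sqrt{\sqrt{-76 + 18} - 19785} = \sqrt{\sqrt{-58} - 19785} = \sqrt{i \sqrt{58} - 19785} = \sqrt{-19785 + i \sqrt{58}}$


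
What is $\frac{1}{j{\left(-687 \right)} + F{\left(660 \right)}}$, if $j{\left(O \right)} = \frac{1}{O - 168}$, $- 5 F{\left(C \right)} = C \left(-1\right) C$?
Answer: $\frac{855}{74487599} \approx 1.1478 \cdot 10^{-5}$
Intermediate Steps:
$F{\left(C \right)} = \frac{C^{2}}{5}$ ($F{\left(C \right)} = - \frac{C \left(-1\right) C}{5} = - \frac{- C C}{5} = - \frac{\left(-1\right) C^{2}}{5} = \frac{C^{2}}{5}$)
$j{\left(O \right)} = \frac{1}{-168 + O}$
$\frac{1}{j{\left(-687 \right)} + F{\left(660 \right)}} = \frac{1}{\frac{1}{-168 - 687} + \frac{660^{2}}{5}} = \frac{1}{\frac{1}{-855} + \frac{1}{5} \cdot 435600} = \frac{1}{- \frac{1}{855} + 87120} = \frac{1}{\frac{74487599}{855}} = \frac{855}{74487599}$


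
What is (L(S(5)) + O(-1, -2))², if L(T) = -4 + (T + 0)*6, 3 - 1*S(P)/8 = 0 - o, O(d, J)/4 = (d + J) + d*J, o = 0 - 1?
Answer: 7744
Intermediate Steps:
o = -1
O(d, J) = 4*J + 4*d + 4*J*d (O(d, J) = 4*((d + J) + d*J) = 4*((J + d) + J*d) = 4*(J + d + J*d) = 4*J + 4*d + 4*J*d)
S(P) = 16 (S(P) = 24 - 8*(0 - 1*(-1)) = 24 - 8*(0 + 1) = 24 - 8*1 = 24 - 8 = 16)
L(T) = -4 + 6*T (L(T) = -4 + T*6 = -4 + 6*T)
(L(S(5)) + O(-1, -2))² = ((-4 + 6*16) + (4*(-2) + 4*(-1) + 4*(-2)*(-1)))² = ((-4 + 96) + (-8 - 4 + 8))² = (92 - 4)² = 88² = 7744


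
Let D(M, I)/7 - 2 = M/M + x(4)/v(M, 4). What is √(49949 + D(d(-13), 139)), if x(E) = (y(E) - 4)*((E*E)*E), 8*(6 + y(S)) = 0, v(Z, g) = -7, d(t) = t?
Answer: √50610 ≈ 224.97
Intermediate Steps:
y(S) = -6 (y(S) = -6 + (⅛)*0 = -6 + 0 = -6)
x(E) = -10*E³ (x(E) = (-6 - 4)*((E*E)*E) = -10*E²*E = -10*E³)
D(M, I) = 661 (D(M, I) = 14 + 7*(M/M - 10*4³/(-7)) = 14 + 7*(1 - 10*64*(-⅐)) = 14 + 7*(1 - 640*(-⅐)) = 14 + 7*(1 + 640/7) = 14 + 7*(647/7) = 14 + 647 = 661)
√(49949 + D(d(-13), 139)) = √(49949 + 661) = √50610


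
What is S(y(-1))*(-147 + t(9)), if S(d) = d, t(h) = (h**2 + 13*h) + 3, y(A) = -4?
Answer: -216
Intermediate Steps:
t(h) = 3 + h**2 + 13*h
S(y(-1))*(-147 + t(9)) = -4*(-147 + (3 + 9**2 + 13*9)) = -4*(-147 + (3 + 81 + 117)) = -4*(-147 + 201) = -4*54 = -216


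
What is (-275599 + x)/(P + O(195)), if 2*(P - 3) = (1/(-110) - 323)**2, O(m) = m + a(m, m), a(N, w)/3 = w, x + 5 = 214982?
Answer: -1467052400/1281400561 ≈ -1.1449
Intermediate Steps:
x = 214977 (x = -5 + 214982 = 214977)
a(N, w) = 3*w
O(m) = 4*m (O(m) = m + 3*m = 4*m)
P = 1262524561/24200 (P = 3 + (1/(-110) - 323)**2/2 = 3 + (-1/110 - 323)**2/2 = 3 + (-35531/110)**2/2 = 3 + (1/2)*(1262451961/12100) = 3 + 1262451961/24200 = 1262524561/24200 ≈ 52170.)
(-275599 + x)/(P + O(195)) = (-275599 + 214977)/(1262524561/24200 + 4*195) = -60622/(1262524561/24200 + 780) = -60622/1281400561/24200 = -60622*24200/1281400561 = -1467052400/1281400561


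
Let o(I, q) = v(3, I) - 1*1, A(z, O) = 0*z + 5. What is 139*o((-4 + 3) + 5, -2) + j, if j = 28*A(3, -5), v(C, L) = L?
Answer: 557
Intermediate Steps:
A(z, O) = 5 (A(z, O) = 0 + 5 = 5)
o(I, q) = -1 + I (o(I, q) = I - 1*1 = I - 1 = -1 + I)
j = 140 (j = 28*5 = 140)
139*o((-4 + 3) + 5, -2) + j = 139*(-1 + ((-4 + 3) + 5)) + 140 = 139*(-1 + (-1 + 5)) + 140 = 139*(-1 + 4) + 140 = 139*3 + 140 = 417 + 140 = 557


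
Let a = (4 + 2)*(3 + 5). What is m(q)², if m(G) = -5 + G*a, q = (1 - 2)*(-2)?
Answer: 8281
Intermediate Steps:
a = 48 (a = 6*8 = 48)
q = 2 (q = -1*(-2) = 2)
m(G) = -5 + 48*G (m(G) = -5 + G*48 = -5 + 48*G)
m(q)² = (-5 + 48*2)² = (-5 + 96)² = 91² = 8281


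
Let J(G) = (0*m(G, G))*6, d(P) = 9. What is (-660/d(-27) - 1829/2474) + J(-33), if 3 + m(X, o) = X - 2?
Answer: -549767/7422 ≈ -74.073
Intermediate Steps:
m(X, o) = -5 + X (m(X, o) = -3 + (X - 2) = -3 + (-2 + X) = -5 + X)
J(G) = 0 (J(G) = (0*(-5 + G))*6 = 0*6 = 0)
(-660/d(-27) - 1829/2474) + J(-33) = (-660/9 - 1829/2474) + 0 = (-660*1/9 - 1829*1/2474) + 0 = (-220/3 - 1829/2474) + 0 = -549767/7422 + 0 = -549767/7422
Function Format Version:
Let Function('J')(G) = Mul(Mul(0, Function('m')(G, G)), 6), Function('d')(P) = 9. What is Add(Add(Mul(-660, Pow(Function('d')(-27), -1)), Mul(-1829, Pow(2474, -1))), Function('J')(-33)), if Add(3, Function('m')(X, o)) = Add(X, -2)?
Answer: Rational(-549767, 7422) ≈ -74.073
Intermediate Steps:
Function('m')(X, o) = Add(-5, X) (Function('m')(X, o) = Add(-3, Add(X, -2)) = Add(-3, Add(-2, X)) = Add(-5, X))
Function('J')(G) = 0 (Function('J')(G) = Mul(Mul(0, Add(-5, G)), 6) = Mul(0, 6) = 0)
Add(Add(Mul(-660, Pow(Function('d')(-27), -1)), Mul(-1829, Pow(2474, -1))), Function('J')(-33)) = Add(Add(Mul(-660, Pow(9, -1)), Mul(-1829, Pow(2474, -1))), 0) = Add(Add(Mul(-660, Rational(1, 9)), Mul(-1829, Rational(1, 2474))), 0) = Add(Add(Rational(-220, 3), Rational(-1829, 2474)), 0) = Add(Rational(-549767, 7422), 0) = Rational(-549767, 7422)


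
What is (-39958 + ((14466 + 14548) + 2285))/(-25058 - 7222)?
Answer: 8659/32280 ≈ 0.26825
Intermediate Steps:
(-39958 + ((14466 + 14548) + 2285))/(-25058 - 7222) = (-39958 + (29014 + 2285))/(-32280) = (-39958 + 31299)*(-1/32280) = -8659*(-1/32280) = 8659/32280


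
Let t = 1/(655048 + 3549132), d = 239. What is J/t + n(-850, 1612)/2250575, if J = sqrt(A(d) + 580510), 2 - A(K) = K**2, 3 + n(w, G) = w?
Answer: -853/2250575 + 4204180*sqrt(523391) ≈ 3.0415e+9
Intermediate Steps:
n(w, G) = -3 + w
A(K) = 2 - K**2
t = 1/4204180 ≈ 2.3786e-7
J = sqrt(523391) (J = sqrt((2 - 1*239**2) + 580510) = sqrt((2 - 1*57121) + 580510) = sqrt((2 - 57121) + 580510) = sqrt(-57119 + 580510) = sqrt(523391) ≈ 723.46)
J/t + n(-850, 1612)/2250575 = sqrt(523391)/(1/4204180) + (-3 - 850)/2250575 = sqrt(523391)*4204180 - 853*1/2250575 = 4204180*sqrt(523391) - 853/2250575 = -853/2250575 + 4204180*sqrt(523391)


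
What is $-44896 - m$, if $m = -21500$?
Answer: $-23396$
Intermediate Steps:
$-44896 - m = -44896 - -21500 = -44896 + 21500 = -23396$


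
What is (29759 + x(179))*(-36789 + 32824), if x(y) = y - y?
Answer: -117994435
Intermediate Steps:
x(y) = 0
(29759 + x(179))*(-36789 + 32824) = (29759 + 0)*(-36789 + 32824) = 29759*(-3965) = -117994435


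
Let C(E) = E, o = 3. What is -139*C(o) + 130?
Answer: -287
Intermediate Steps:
-139*C(o) + 130 = -139*3 + 130 = -417 + 130 = -287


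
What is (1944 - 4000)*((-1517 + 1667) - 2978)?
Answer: 5814368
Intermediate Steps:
(1944 - 4000)*((-1517 + 1667) - 2978) = -2056*(150 - 2978) = -2056*(-2828) = 5814368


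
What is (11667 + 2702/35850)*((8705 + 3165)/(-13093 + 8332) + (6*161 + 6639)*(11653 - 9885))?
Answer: 2677507792419635084/17068185 ≈ 1.5687e+11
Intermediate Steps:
(11667 + 2702/35850)*((8705 + 3165)/(-13093 + 8332) + (6*161 + 6639)*(11653 - 9885)) = (11667 + 2702*(1/35850))*(11870/(-4761) + (966 + 6639)*1768) = (11667 + 1351/17925)*(11870*(-1/4761) + 7605*1768) = 209132326*(-11870/4761 + 13445640)/17925 = (209132326/17925)*(64014680170/4761) = 2677507792419635084/17068185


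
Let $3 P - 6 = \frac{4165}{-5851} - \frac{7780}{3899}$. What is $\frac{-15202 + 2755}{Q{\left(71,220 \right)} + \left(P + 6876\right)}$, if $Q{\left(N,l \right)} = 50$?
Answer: $- \frac{283954020903}{158028216767} \approx -1.7969$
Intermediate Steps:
$P = \frac{25039393}{22813049}$ ($P = 2 + \frac{\frac{4165}{-5851} - \frac{7780}{3899}}{3} = 2 + \frac{4165 \left(- \frac{1}{5851}\right) - \frac{7780}{3899}}{3} = 2 + \frac{- \frac{4165}{5851} - \frac{7780}{3899}}{3} = 2 + \frac{1}{3} \left(- \frac{61760115}{22813049}\right) = 2 - \frac{20586705}{22813049} = \frac{25039393}{22813049} \approx 1.0976$)
$\frac{-15202 + 2755}{Q{\left(71,220 \right)} + \left(P + 6876\right)} = \frac{-15202 + 2755}{50 + \left(\frac{25039393}{22813049} + 6876\right)} = - \frac{12447}{50 + \frac{156887564317}{22813049}} = - \frac{12447}{\frac{158028216767}{22813049}} = \left(-12447\right) \frac{22813049}{158028216767} = - \frac{283954020903}{158028216767}$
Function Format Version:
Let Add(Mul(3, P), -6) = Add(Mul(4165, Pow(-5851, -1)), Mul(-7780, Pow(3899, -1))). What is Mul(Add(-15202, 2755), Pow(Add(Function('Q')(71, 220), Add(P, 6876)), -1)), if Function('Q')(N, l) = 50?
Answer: Rational(-283954020903, 158028216767) ≈ -1.7969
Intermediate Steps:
P = Rational(25039393, 22813049) (P = Add(2, Mul(Rational(1, 3), Add(Mul(4165, Pow(-5851, -1)), Mul(-7780, Pow(3899, -1))))) = Add(2, Mul(Rational(1, 3), Add(Mul(4165, Rational(-1, 5851)), Mul(-7780, Rational(1, 3899))))) = Add(2, Mul(Rational(1, 3), Add(Rational(-4165, 5851), Rational(-7780, 3899)))) = Add(2, Mul(Rational(1, 3), Rational(-61760115, 22813049))) = Add(2, Rational(-20586705, 22813049)) = Rational(25039393, 22813049) ≈ 1.0976)
Mul(Add(-15202, 2755), Pow(Add(Function('Q')(71, 220), Add(P, 6876)), -1)) = Mul(Add(-15202, 2755), Pow(Add(50, Add(Rational(25039393, 22813049), 6876)), -1)) = Mul(-12447, Pow(Add(50, Rational(156887564317, 22813049)), -1)) = Mul(-12447, Pow(Rational(158028216767, 22813049), -1)) = Mul(-12447, Rational(22813049, 158028216767)) = Rational(-283954020903, 158028216767)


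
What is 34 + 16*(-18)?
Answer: -254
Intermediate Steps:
34 + 16*(-18) = 34 - 288 = -254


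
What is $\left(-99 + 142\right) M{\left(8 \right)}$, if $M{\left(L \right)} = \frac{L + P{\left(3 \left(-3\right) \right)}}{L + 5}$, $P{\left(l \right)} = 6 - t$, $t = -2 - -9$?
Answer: $\frac{301}{13} \approx 23.154$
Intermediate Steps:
$t = 7$ ($t = -2 + 9 = 7$)
$P{\left(l \right)} = -1$ ($P{\left(l \right)} = 6 - 7 = -1$)
$M{\left(L \right)} = \frac{-1 + L}{5 + L}$ ($M{\left(L \right)} = \frac{L - 1}{L + 5} = \frac{-1 + L}{5 + L}$)
$\left(-99 + 142\right) M{\left(8 \right)} = \left(-99 + 142\right) \frac{-1 + 8}{5 + 8} = 43 \cdot \frac{1}{13} \cdot 7 = 43 \cdot \frac{7}{13} = \frac{301}{13}$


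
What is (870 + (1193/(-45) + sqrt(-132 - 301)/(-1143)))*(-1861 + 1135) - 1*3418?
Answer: -9236864/15 + 242*I*sqrt(433)/381 ≈ -6.1579e+5 + 13.217*I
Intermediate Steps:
(870 + (1193/(-45) + sqrt(-132 - 301)/(-1143)))*(-1861 + 1135) - 1*3418 = (870 + (1193*(-1/45) + sqrt(-433)*(-1/1143)))*(-726) - 3418 = (870 + (-1193/45 + (I*sqrt(433))*(-1/1143)))*(-726) - 3418 = (870 + (-1193/45 - I*sqrt(433)/1143))*(-726) - 3418 = (37957/45 - I*sqrt(433)/1143)*(-726) - 3418 = (-9185594/15 + 242*I*sqrt(433)/381) - 3418 = -9236864/15 + 242*I*sqrt(433)/381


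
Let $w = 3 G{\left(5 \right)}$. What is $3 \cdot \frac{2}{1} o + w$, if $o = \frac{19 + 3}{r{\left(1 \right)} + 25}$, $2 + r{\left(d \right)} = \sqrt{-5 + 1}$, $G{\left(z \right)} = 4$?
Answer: $\frac{9432}{533} - \frac{264 i}{533} \approx 17.696 - 0.49531 i$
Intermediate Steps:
$r{\left(d \right)} = -2 + 2 i$ ($r{\left(d \right)} = -2 + \sqrt{-5 + 1} = -2 + \sqrt{-4} = -2 + 2 i$)
$o = \frac{22 \left(23 - 2 i\right)}{533}$ ($o = \frac{19 + 3}{\left(-2 + 2 i\right) + 25} = \frac{22}{23 + 2 i} = 22 \frac{23 - 2 i}{533} = \frac{22 \left(23 - 2 i\right)}{533} \approx 0.94934 - 0.082552 i$)
$w = 12$ ($w = 3 \cdot 4 = 12$)
$3 \cdot \frac{2}{1} o + w = 3 \cdot \frac{2}{1} \left(\frac{506}{533} - \frac{44 i}{533}\right) + 12 = 3 \cdot 2 \cdot 1 \left(\frac{506}{533} - \frac{44 i}{533}\right) + 12 = 3 \cdot 2 \left(\frac{506}{533} - \frac{44 i}{533}\right) + 12 = 6 \left(\frac{506}{533} - \frac{44 i}{533}\right) + 12 = \left(\frac{3036}{533} - \frac{264 i}{533}\right) + 12 = \frac{9432}{533} - \frac{264 i}{533}$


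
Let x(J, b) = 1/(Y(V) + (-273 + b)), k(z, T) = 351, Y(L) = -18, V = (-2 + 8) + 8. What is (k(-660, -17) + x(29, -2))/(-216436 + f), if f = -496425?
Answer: -102842/208868273 ≈ -0.00049238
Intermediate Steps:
V = 14 (V = 6 + 8 = 14)
x(J, b) = 1/(-291 + b) (x(J, b) = 1/(-18 + (-273 + b)) = 1/(-291 + b))
(k(-660, -17) + x(29, -2))/(-216436 + f) = (351 + 1/(-291 - 2))/(-216436 - 496425) = (351 + 1/(-293))/(-712861) = (351 - 1/293)*(-1/712861) = (102842/293)*(-1/712861) = -102842/208868273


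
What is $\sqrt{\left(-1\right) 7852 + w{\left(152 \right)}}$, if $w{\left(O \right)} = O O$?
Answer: $2 \sqrt{3813} \approx 123.5$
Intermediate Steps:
$w{\left(O \right)} = O^{2}$
$\sqrt{\left(-1\right) 7852 + w{\left(152 \right)}} = \sqrt{\left(-1\right) 7852 + 152^{2}} = \sqrt{-7852 + 23104} = \sqrt{15252} = 2 \sqrt{3813}$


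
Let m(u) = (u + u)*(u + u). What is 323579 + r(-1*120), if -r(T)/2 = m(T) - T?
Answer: 208139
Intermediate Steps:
m(u) = 4*u**2 (m(u) = (2*u)*(2*u) = 4*u**2)
r(T) = -8*T**2 + 2*T (r(T) = -2*(4*T**2 - T) = -2*(-T + 4*T**2) = -8*T**2 + 2*T)
323579 + r(-1*120) = 323579 + 2*(-1*120)*(1 - (-4)*120) = 323579 + 2*(-120)*(1 - 4*(-120)) = 323579 + 2*(-120)*(1 + 480) = 323579 + 2*(-120)*481 = 323579 - 115440 = 208139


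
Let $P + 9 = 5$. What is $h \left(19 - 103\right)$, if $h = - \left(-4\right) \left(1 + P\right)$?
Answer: $1008$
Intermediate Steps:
$P = -4$ ($P = -9 + 5 = -4$)
$h = -12$ ($h = - \left(-4\right) \left(1 - 4\right) = - \left(-4\right) \left(-3\right) = \left(-1\right) 12 = -12$)
$h \left(19 - 103\right) = - 12 \left(19 - 103\right) = \left(-12\right) \left(-84\right) = 1008$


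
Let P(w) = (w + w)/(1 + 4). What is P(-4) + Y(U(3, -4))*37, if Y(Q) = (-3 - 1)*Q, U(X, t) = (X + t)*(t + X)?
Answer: -748/5 ≈ -149.60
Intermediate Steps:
U(X, t) = (X + t)² (U(X, t) = (X + t)*(X + t) = (X + t)²)
P(w) = 2*w/5 (P(w) = (2*w)/5 = (2*w)*(⅕) = 2*w/5)
Y(Q) = -4*Q
P(-4) + Y(U(3, -4))*37 = (⅖)*(-4) - 4*(3 - 4)²*37 = -8/5 - 4*(-1)²*37 = -8/5 - 4*1*37 = -8/5 - 4*37 = -8/5 - 148 = -748/5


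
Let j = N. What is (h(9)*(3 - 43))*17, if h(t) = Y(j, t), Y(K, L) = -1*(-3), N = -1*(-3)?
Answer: -2040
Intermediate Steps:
N = 3
j = 3
Y(K, L) = 3
h(t) = 3
(h(9)*(3 - 43))*17 = (3*(3 - 43))*17 = (3*(-40))*17 = -120*17 = -2040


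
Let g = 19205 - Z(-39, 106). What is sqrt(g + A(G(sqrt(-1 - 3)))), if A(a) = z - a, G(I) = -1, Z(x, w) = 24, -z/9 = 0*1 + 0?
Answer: sqrt(19182) ≈ 138.50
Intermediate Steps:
z = 0 (z = -9*(0*1 + 0) = -9*(0 + 0) = -9*0 = 0)
A(a) = -a (A(a) = 0 - a = -a)
g = 19181 (g = 19205 - 1*24 = 19205 - 24 = 19181)
sqrt(g + A(G(sqrt(-1 - 3)))) = sqrt(19181 - 1*(-1)) = sqrt(19181 + 1) = sqrt(19182)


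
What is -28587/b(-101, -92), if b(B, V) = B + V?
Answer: 28587/193 ≈ 148.12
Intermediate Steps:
-28587/b(-101, -92) = -28587/(-101 - 92) = -28587/(-193) = -28587*(-1/193) = 28587/193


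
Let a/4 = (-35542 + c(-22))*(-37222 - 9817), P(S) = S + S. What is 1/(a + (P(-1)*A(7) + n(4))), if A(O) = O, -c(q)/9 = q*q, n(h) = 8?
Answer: 1/7507048082 ≈ 1.3321e-10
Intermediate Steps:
c(q) = -9*q² (c(q) = -9*q*q = -9*q²)
P(S) = 2*S
a = 7507048088 (a = 4*((-35542 - 9*(-22)²)*(-37222 - 9817)) = 4*((-35542 - 9*484)*(-47039)) = 4*((-35542 - 4356)*(-47039)) = 4*(-39898*(-47039)) = 4*1876762022 = 7507048088)
1/(a + (P(-1)*A(7) + n(4))) = 1/(7507048088 + ((2*(-1))*7 + 8)) = 1/(7507048088 + (-2*7 + 8)) = 1/(7507048088 + (-14 + 8)) = 1/(7507048088 - 6) = 1/7507048082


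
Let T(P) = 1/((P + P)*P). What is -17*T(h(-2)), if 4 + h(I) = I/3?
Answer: -153/392 ≈ -0.39031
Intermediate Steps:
h(I) = -4 + I/3
T(P) = 1/(2*P²) (T(P) = 1/(((2*P))*P) = (1/(2*P))/P = 1/(2*P²))
-17*T(h(-2)) = -17/(2*(-4 + (⅓)*(-2))²) = -17/(2*(-4 - ⅔)²) = -17/(2*(-14/3)²) = -17*9/(2*196) = -17*9/392 = -153/392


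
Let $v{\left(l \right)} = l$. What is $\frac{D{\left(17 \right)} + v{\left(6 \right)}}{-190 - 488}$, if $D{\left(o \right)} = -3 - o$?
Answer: $\frac{7}{339} \approx 0.020649$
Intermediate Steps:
$\frac{D{\left(17 \right)} + v{\left(6 \right)}}{-190 - 488} = \frac{\left(-3 - 17\right) + 6}{-190 - 488} = \frac{\left(-3 - 17\right) + 6}{-678} = \left(-20 + 6\right) \left(- \frac{1}{678}\right) = \left(-14\right) \left(- \frac{1}{678}\right) = \frac{7}{339}$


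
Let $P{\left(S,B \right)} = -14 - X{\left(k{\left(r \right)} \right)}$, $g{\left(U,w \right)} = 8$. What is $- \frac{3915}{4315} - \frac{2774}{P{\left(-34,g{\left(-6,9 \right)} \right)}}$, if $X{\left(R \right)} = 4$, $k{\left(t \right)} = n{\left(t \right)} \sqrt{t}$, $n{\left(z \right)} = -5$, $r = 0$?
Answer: $\frac{1189934}{7767} \approx 153.2$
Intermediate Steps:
$k{\left(t \right)} = - 5 \sqrt{t}$
$P{\left(S,B \right)} = -18$ ($P{\left(S,B \right)} = -14 - 4 = -18$)
$- \frac{3915}{4315} - \frac{2774}{P{\left(-34,g{\left(-6,9 \right)} \right)}} = - \frac{3915}{4315} - \frac{2774}{-18} = \left(-3915\right) \frac{1}{4315} - - \frac{1387}{9} = - \frac{783}{863} + \frac{1387}{9} = \frac{1189934}{7767}$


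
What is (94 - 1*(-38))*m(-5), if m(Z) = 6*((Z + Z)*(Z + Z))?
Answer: 79200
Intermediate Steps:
m(Z) = 24*Z**2 (m(Z) = 6*((2*Z)*(2*Z)) = 6*(4*Z**2) = 24*Z**2)
(94 - 1*(-38))*m(-5) = (94 - 1*(-38))*(24*(-5)**2) = (94 + 38)*(24*25) = 132*600 = 79200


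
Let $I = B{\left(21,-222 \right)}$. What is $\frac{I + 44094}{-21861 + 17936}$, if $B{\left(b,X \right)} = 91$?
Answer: $- \frac{8837}{785} \approx -11.257$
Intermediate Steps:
$I = 91$
$\frac{I + 44094}{-21861 + 17936} = \frac{91 + 44094}{-21861 + 17936} = \frac{44185}{-3925} = 44185 \left(- \frac{1}{3925}\right) = - \frac{8837}{785}$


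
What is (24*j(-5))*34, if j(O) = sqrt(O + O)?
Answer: 816*I*sqrt(10) ≈ 2580.4*I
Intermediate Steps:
j(O) = sqrt(2)*sqrt(O) (j(O) = sqrt(2*O) = sqrt(2)*sqrt(O))
(24*j(-5))*34 = (24*(sqrt(2)*sqrt(-5)))*34 = (24*(sqrt(2)*(I*sqrt(5))))*34 = (24*(I*sqrt(10)))*34 = (24*I*sqrt(10))*34 = 816*I*sqrt(10)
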